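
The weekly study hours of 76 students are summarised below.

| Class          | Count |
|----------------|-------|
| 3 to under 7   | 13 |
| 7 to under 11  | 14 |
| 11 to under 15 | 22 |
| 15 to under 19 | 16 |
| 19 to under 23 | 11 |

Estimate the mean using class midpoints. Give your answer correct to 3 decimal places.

Midpoints: 5, 9, 13, 17, 21
Σfm = 13×5 + 14×9 + 22×13 + 16×17 + 11×21 = 980
n = Σf = 76
Mean = 980 / 76 = 12.8947

12.895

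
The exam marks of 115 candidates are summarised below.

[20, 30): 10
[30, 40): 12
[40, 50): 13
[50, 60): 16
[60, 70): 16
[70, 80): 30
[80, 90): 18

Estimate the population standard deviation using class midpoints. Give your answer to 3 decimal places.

Midpoints: 25, 35, 45, 55, 65, 75, 85
n = 115, Σfm = 6955, mean = 60.4783
Σfm² = 462075
Σf(m − x̄)² = Σfm² − (Σfm)²/n = 462075 − 6955²/115 = 41448.6957
Population variance = 41448.6957 / 115 = 360.4234
Standard deviation = √360.4234 = 18.9848

18.985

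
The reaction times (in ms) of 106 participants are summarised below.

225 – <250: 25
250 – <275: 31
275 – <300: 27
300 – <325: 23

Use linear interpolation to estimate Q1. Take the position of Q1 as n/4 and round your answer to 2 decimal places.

Cumulative frequencies: 25, 56, 83, 106
n = 106; position = n/4 = 26.5.
This falls in the class 250 – <275: L = 250, F = 25, f = 31, h = 25.
Lower quartile ≈ 250 + ((26.5 − 25) / 31) × 25 = 251.2097

251.21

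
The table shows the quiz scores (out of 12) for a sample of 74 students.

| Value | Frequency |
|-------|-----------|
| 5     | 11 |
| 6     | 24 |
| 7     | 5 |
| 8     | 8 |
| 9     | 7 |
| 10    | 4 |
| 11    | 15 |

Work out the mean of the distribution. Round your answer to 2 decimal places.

7.65

Values: 5, 6, 7, 8, 9, 10, 11
Σfx = 11×5 + 24×6 + 5×7 + 8×8 + 7×9 + 4×10 + 15×11 = 566
n = Σf = 74
Mean = 566 / 74 = 7.6486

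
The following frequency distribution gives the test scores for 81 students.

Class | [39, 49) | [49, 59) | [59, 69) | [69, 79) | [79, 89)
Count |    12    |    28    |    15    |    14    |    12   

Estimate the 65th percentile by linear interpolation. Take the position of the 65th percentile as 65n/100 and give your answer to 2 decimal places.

Cumulative frequencies: 12, 40, 55, 69, 81
n = 81; position = 65n/100 = 52.65.
This falls in the class [59, 69): L = 59, F = 40, f = 15, h = 10.
65th percentile ≈ 59 + ((52.65 − 40) / 15) × 10 = 67.4333

67.43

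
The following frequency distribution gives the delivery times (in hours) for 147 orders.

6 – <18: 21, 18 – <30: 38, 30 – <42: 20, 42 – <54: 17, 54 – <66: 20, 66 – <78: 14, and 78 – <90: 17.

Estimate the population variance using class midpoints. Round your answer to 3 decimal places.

553.969

Midpoints: 12, 24, 36, 48, 60, 72, 84
n = 147, Σfm = 6336, mean = 43.1020
Σfm² = 354528
Σf(m − x̄)² = Σfm² − (Σfm)²/n = 354528 − 6336²/147 = 81433.4694
Population variance = 81433.4694 / 147 = 553.9692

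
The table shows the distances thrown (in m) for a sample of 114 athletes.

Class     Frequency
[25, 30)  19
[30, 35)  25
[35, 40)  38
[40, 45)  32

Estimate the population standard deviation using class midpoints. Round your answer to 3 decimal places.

Midpoints: 27.5, 32.5, 37.5, 42.5
n = 114, Σfm = 4120, mean = 36.1404
Σfm² = 152012.5
Σf(m − x̄)² = Σfm² − (Σfm)²/n = 152012.5 − 4120²/114 = 3114.2544
Population variance = 3114.2544 / 114 = 27.3180
Standard deviation = √27.3180 = 5.2267

5.227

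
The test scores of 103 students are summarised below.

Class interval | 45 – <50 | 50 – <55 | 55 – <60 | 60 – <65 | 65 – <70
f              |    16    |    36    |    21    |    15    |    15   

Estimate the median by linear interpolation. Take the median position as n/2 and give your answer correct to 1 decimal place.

54.9

Cumulative frequencies: 16, 52, 73, 88, 103
n = 103; position = n/2 = 51.5.
This falls in the class 50 – <55: L = 50, F = 16, f = 36, h = 5.
Median ≈ 50 + ((51.5 − 16) / 36) × 5 = 54.9306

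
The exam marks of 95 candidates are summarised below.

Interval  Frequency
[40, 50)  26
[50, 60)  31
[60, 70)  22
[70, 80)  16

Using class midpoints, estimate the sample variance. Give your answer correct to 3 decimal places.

Midpoints: 45, 55, 65, 75
n = 95, Σfm = 5505, mean = 57.9474
Σfm² = 329375
Σf(m − x̄)² = Σfm² − (Σfm)²/n = 329375 − 5505²/95 = 10374.7368
Sample variance = 10374.7368 / 94 = 110.3695

110.370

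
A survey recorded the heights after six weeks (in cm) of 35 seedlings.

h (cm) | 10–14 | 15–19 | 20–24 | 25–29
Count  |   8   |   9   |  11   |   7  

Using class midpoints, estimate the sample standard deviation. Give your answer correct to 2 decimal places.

Midpoints: 12, 17, 22, 27
n = 35, Σfm = 680, mean = 19.4286
Σfm² = 14180
Σf(m − x̄)² = Σfm² − (Σfm)²/n = 14180 − 680²/35 = 968.5714
Sample variance = 968.5714 / 34 = 28.4874
Standard deviation = √28.4874 = 5.3374

5.34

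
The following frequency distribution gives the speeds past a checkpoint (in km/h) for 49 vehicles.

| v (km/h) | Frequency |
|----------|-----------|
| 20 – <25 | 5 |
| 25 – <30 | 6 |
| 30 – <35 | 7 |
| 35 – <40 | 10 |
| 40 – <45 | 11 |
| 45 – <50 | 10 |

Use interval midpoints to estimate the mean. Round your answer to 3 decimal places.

37.194

Midpoints: 22.5, 27.5, 32.5, 37.5, 42.5, 47.5
Σfm = 5×22.5 + 6×27.5 + 7×32.5 + 10×37.5 + 11×42.5 + 10×47.5 = 1822.5
n = Σf = 49
Mean = 1822.5 / 49 = 37.1939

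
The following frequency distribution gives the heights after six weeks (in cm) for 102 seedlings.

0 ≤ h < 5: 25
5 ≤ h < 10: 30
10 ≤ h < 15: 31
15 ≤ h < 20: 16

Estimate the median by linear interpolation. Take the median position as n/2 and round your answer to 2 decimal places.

Cumulative frequencies: 25, 55, 86, 102
n = 102; position = n/2 = 51.
This falls in the class 5 ≤ h < 10: L = 5, F = 25, f = 30, h = 5.
Median ≈ 5 + ((51 − 25) / 30) × 5 = 9.3333

9.33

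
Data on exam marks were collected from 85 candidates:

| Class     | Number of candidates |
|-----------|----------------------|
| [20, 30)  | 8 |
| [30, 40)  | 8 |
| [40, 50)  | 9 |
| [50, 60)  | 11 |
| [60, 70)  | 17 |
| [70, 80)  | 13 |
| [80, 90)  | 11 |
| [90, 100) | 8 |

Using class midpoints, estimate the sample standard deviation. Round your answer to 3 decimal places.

20.932

Midpoints: 25, 35, 45, 55, 65, 75, 85, 95
n = 85, Σfm = 5265, mean = 61.9412
Σfm² = 362925
Σf(m − x̄)² = Σfm² − (Σfm)²/n = 362925 − 5265²/85 = 36804.7059
Sample variance = 36804.7059 / 84 = 438.1513
Standard deviation = √438.1513 = 20.9321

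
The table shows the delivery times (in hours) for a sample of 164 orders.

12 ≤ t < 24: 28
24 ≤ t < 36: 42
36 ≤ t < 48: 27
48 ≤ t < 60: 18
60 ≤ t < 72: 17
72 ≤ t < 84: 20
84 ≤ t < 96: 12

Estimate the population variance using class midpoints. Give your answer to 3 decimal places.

Midpoints: 18, 30, 42, 54, 66, 78, 90
n = 164, Σfm = 7632, mean = 46.5366
Σfm² = 439920
Σf(m − x̄)² = Σfm² − (Σfm)²/n = 439920 − 7632²/164 = 84752.7805
Population variance = 84752.7805 / 164 = 516.7852

516.785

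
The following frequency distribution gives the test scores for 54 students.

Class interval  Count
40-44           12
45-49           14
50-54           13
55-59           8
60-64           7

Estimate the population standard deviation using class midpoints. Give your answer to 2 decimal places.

Midpoints: 42, 47, 52, 57, 62
n = 54, Σfm = 2728, mean = 50.5185
Σfm² = 140146
Σf(m − x̄)² = Σfm² − (Σfm)²/n = 140146 − 2728²/54 = 2331.4815
Population variance = 2331.4815 / 54 = 43.1756
Standard deviation = √43.1756 = 6.5708

6.57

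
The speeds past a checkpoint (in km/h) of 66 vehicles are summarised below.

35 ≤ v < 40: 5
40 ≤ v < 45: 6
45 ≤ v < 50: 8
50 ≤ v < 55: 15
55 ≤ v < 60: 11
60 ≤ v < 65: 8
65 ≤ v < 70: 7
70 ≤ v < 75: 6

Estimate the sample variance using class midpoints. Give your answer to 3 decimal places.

99.330

Midpoints: 37.5, 42.5, 47.5, 52.5, 57.5, 62.5, 67.5, 72.5
n = 66, Σfm = 3650, mean = 55.3030
Σfm² = 208312.5
Σf(m − x̄)² = Σfm² − (Σfm)²/n = 208312.5 − 3650²/66 = 6456.4394
Sample variance = 6456.4394 / 65 = 99.3298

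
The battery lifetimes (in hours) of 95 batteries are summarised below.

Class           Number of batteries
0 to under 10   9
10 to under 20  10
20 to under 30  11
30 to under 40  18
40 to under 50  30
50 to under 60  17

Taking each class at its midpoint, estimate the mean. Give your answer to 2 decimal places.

Midpoints: 5, 15, 25, 35, 45, 55
Σfm = 9×5 + 10×15 + 11×25 + 18×35 + 30×45 + 17×55 = 3385
n = Σf = 95
Mean = 3385 / 95 = 35.6316

35.63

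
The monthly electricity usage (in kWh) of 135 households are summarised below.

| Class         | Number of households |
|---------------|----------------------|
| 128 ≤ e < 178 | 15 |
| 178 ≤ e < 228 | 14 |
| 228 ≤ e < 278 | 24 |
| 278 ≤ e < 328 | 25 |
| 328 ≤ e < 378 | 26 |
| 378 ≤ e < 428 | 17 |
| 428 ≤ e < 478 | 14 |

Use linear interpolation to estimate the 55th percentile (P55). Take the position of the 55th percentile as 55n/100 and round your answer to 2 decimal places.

Cumulative frequencies: 15, 29, 53, 78, 104, 121, 135
n = 135; position = 55n/100 = 74.25.
This falls in the class 278 ≤ e < 328: L = 278, F = 53, f = 25, h = 50.
55th percentile ≈ 278 + ((74.25 − 53) / 25) × 50 = 320.5000

320.50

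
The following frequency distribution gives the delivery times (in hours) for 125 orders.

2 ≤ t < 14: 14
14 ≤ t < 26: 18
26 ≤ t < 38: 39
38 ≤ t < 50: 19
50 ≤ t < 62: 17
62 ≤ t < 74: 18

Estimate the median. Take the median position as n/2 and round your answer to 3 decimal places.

35.385

Cumulative frequencies: 14, 32, 71, 90, 107, 125
n = 125; position = n/2 = 62.5.
This falls in the class 26 ≤ t < 38: L = 26, F = 32, f = 39, h = 12.
Median ≈ 26 + ((62.5 − 32) / 39) × 12 = 35.3846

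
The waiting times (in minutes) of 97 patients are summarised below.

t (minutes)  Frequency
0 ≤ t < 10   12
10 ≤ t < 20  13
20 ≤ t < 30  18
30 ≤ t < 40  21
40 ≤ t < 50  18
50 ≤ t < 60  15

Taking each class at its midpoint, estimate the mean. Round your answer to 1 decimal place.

Midpoints: 5, 15, 25, 35, 45, 55
Σfm = 12×5 + 13×15 + 18×25 + 21×35 + 18×45 + 15×55 = 3075
n = Σf = 97
Mean = 3075 / 97 = 31.7010

31.7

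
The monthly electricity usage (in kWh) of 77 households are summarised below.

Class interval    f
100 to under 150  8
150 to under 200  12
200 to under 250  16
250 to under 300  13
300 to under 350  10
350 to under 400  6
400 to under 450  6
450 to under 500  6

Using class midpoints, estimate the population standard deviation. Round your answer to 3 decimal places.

101.929

Midpoints: 125, 175, 225, 275, 325, 375, 425, 475
n = 77, Σfm = 21175, mean = 275.0000
Σfm² = 6623125
Σf(m − x̄)² = Σfm² − (Σfm)²/n = 6623125 − 21175²/77 = 800000.0000
Population variance = 800000.0000 / 77 = 10389.6104
Standard deviation = √10389.6104 = 101.9294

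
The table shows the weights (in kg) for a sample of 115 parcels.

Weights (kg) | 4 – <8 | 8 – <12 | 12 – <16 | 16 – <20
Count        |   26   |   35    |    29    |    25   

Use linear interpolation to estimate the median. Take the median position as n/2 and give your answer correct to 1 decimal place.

Cumulative frequencies: 26, 61, 90, 115
n = 115; position = n/2 = 57.5.
This falls in the class 8 – <12: L = 8, F = 26, f = 35, h = 4.
Median ≈ 8 + ((57.5 − 26) / 35) × 4 = 11.6000

11.6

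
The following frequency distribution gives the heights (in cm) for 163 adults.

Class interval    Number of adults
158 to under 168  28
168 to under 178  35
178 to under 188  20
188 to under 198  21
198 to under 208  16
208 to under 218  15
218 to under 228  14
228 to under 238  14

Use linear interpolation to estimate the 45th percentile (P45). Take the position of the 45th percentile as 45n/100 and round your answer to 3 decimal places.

183.175

Cumulative frequencies: 28, 63, 83, 104, 120, 135, 149, 163
n = 163; position = 45n/100 = 73.35.
This falls in the class 178 to under 188: L = 178, F = 63, f = 20, h = 10.
45th percentile ≈ 178 + ((73.35 − 63) / 20) × 10 = 183.1750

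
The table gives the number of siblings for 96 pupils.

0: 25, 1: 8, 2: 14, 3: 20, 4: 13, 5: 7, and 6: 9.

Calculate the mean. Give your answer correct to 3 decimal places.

Values: 0, 1, 2, 3, 4, 5, 6
Σfx = 25×0 + 8×1 + 14×2 + 20×3 + 13×4 + 7×5 + 9×6 = 237
n = Σf = 96
Mean = 237 / 96 = 2.4688

2.469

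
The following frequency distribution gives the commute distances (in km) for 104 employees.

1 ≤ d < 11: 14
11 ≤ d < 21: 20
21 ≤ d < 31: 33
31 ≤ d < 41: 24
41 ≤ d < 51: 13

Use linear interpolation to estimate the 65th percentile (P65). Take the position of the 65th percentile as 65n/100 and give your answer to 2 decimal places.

31.25

Cumulative frequencies: 14, 34, 67, 91, 104
n = 104; position = 65n/100 = 67.6.
This falls in the class 31 ≤ d < 41: L = 31, F = 67, f = 24, h = 10.
65th percentile ≈ 31 + ((67.6 − 67) / 24) × 10 = 31.2500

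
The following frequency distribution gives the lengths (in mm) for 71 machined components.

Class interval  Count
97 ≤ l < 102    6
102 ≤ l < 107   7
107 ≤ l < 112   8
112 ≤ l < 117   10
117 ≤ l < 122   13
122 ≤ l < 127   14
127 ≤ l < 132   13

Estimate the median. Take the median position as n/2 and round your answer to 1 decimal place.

Cumulative frequencies: 6, 13, 21, 31, 44, 58, 71
n = 71; position = n/2 = 35.5.
This falls in the class 117 ≤ l < 122: L = 117, F = 31, f = 13, h = 5.
Median ≈ 117 + ((35.5 − 31) / 13) × 5 = 118.7308

118.7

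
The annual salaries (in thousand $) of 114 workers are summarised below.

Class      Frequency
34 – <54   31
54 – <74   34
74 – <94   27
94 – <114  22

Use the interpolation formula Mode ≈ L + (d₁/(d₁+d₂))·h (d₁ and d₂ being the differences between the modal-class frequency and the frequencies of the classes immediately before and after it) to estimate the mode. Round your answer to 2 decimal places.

Modal class: 54 – <74 (highest frequency 34).
d₁ = 34 − 31 = 3, d₂ = 34 − 27 = 7
Mode ≈ 54 + (3/(3+7)) × 20 = 54 + 6.0000 = 60.0000

60.00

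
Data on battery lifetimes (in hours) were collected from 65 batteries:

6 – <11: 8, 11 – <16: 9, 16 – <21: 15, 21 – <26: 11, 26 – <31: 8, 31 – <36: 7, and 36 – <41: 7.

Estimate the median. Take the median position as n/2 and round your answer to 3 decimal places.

21.227

Cumulative frequencies: 8, 17, 32, 43, 51, 58, 65
n = 65; position = n/2 = 32.5.
This falls in the class 21 – <26: L = 21, F = 32, f = 11, h = 5.
Median ≈ 21 + ((32.5 − 32) / 11) × 5 = 21.2273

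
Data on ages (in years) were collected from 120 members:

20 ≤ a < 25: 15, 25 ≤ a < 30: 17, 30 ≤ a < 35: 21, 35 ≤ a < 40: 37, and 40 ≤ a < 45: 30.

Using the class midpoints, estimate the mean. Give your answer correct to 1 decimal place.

34.6

Midpoints: 22.5, 27.5, 32.5, 37.5, 42.5
Σfm = 15×22.5 + 17×27.5 + 21×32.5 + 37×37.5 + 30×42.5 = 4150
n = Σf = 120
Mean = 4150 / 120 = 34.5833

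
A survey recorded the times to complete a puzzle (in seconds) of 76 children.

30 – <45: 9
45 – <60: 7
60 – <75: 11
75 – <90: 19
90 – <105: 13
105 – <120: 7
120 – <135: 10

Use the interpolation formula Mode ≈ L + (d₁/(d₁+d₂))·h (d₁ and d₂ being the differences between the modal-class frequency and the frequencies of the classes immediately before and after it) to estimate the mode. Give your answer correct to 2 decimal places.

83.57

Modal class: 75 – <90 (highest frequency 19).
d₁ = 19 − 11 = 8, d₂ = 19 − 13 = 6
Mode ≈ 75 + (8/(8+6)) × 15 = 75 + 8.5714 = 83.5714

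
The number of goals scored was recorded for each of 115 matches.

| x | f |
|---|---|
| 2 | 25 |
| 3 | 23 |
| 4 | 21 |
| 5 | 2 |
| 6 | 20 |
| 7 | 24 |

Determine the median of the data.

4

Cumulative frequencies: 25, 48, 69, 71, 91, 115
n = 115, so the median is the value in position (n+1)/2 = 58.
Position 58 falls at value 4.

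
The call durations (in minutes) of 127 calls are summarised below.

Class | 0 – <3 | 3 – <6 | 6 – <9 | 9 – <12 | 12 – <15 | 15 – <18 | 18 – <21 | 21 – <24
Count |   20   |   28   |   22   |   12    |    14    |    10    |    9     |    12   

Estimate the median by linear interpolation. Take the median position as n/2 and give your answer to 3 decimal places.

Cumulative frequencies: 20, 48, 70, 82, 96, 106, 115, 127
n = 127; position = n/2 = 63.5.
This falls in the class 6 – <9: L = 6, F = 48, f = 22, h = 3.
Median ≈ 6 + ((63.5 − 48) / 22) × 3 = 8.1136

8.114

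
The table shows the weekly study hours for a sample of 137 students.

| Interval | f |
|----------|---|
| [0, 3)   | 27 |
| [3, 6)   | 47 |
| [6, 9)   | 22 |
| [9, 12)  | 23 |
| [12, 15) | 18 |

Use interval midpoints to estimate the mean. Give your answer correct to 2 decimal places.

Midpoints: 1.5, 4.5, 7.5, 10.5, 13.5
Σfm = 27×1.5 + 47×4.5 + 22×7.5 + 23×10.5 + 18×13.5 = 901.5
n = Σf = 137
Mean = 901.5 / 137 = 6.5803

6.58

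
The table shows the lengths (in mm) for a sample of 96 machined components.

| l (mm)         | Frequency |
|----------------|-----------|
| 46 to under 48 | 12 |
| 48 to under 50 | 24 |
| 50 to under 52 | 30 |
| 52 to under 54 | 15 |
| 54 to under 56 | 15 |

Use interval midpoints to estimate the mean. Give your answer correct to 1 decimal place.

Midpoints: 47, 49, 51, 53, 55
Σfm = 12×47 + 24×49 + 30×51 + 15×53 + 15×55 = 4890
n = Σf = 96
Mean = 4890 / 96 = 50.9375

50.9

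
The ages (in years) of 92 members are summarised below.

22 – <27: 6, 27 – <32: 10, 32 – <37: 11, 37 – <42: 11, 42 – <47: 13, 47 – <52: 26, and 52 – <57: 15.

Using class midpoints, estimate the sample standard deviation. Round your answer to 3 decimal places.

9.326

Midpoints: 24.5, 29.5, 34.5, 39.5, 44.5, 49.5, 54.5
n = 92, Σfm = 3939, mean = 42.8152
Σfm² = 176563
Σf(m − x̄)² = Σfm² − (Σfm)²/n = 176563 − 3939²/92 = 7913.8587
Sample variance = 7913.8587 / 91 = 86.9655
Standard deviation = √86.9655 = 9.3255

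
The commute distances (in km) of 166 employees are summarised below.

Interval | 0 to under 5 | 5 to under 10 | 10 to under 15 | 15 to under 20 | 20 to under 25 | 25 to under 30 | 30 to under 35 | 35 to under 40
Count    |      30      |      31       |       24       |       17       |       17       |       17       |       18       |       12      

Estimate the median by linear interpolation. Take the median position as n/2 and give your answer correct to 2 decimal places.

Cumulative frequencies: 30, 61, 85, 102, 119, 136, 154, 166
n = 166; position = n/2 = 83.
This falls in the class 10 to under 15: L = 10, F = 61, f = 24, h = 5.
Median ≈ 10 + ((83 − 61) / 24) × 5 = 14.5833

14.58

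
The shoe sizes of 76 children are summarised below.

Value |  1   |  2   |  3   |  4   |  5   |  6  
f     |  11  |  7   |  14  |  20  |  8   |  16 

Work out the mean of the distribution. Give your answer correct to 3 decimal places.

3.724

Values: 1, 2, 3, 4, 5, 6
Σfx = 11×1 + 7×2 + 14×3 + 20×4 + 8×5 + 16×6 = 283
n = Σf = 76
Mean = 283 / 76 = 3.7237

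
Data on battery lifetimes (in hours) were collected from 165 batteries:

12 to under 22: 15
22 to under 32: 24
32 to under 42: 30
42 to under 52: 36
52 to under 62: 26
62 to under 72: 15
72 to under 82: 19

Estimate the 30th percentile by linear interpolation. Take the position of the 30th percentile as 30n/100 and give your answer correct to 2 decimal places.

35.50

Cumulative frequencies: 15, 39, 69, 105, 131, 146, 165
n = 165; position = 30n/100 = 49.5.
This falls in the class 32 to under 42: L = 32, F = 39, f = 30, h = 10.
30th percentile ≈ 32 + ((49.5 − 39) / 30) × 10 = 35.5000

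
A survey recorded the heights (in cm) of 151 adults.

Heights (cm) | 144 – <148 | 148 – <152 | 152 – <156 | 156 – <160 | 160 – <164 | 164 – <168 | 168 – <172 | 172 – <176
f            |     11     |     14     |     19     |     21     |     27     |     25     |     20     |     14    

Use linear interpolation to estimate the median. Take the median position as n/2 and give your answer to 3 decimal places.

Cumulative frequencies: 11, 25, 44, 65, 92, 117, 137, 151
n = 151; position = n/2 = 75.5.
This falls in the class 160 – <164: L = 160, F = 65, f = 27, h = 4.
Median ≈ 160 + ((75.5 − 65) / 27) × 4 = 161.5556

161.556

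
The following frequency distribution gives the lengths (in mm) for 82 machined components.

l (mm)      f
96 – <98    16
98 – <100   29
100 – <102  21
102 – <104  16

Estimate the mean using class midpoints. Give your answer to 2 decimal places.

99.90

Midpoints: 97, 99, 101, 103
Σfm = 16×97 + 29×99 + 21×101 + 16×103 = 8192
n = Σf = 82
Mean = 8192 / 82 = 99.9024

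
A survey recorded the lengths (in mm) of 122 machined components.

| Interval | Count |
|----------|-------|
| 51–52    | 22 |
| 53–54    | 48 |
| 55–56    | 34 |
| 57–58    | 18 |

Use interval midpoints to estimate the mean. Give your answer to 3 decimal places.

54.287

Midpoints: 51.5, 53.5, 55.5, 57.5
Σfm = 22×51.5 + 48×53.5 + 34×55.5 + 18×57.5 = 6623
n = Σf = 122
Mean = 6623 / 122 = 54.2869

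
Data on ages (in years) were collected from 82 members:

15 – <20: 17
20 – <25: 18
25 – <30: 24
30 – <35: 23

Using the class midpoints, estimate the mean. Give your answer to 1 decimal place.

Midpoints: 17.5, 22.5, 27.5, 32.5
Σfm = 17×17.5 + 18×22.5 + 24×27.5 + 23×32.5 = 2110
n = Σf = 82
Mean = 2110 / 82 = 25.7317

25.7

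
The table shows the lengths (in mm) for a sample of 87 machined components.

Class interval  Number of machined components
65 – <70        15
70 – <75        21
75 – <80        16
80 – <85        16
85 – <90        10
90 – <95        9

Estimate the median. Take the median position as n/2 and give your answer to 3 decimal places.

Cumulative frequencies: 15, 36, 52, 68, 78, 87
n = 87; position = n/2 = 43.5.
This falls in the class 75 – <80: L = 75, F = 36, f = 16, h = 5.
Median ≈ 75 + ((43.5 − 36) / 16) × 5 = 77.3438

77.344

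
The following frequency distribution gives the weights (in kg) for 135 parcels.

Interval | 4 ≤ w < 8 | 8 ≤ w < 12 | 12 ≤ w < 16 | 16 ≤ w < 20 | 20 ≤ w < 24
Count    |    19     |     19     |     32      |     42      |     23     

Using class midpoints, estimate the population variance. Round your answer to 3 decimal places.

26.297

Midpoints: 6, 10, 14, 18, 22
n = 135, Σfm = 2014, mean = 14.9185
Σfm² = 33596
Σf(m − x̄)² = Σfm² − (Σfm)²/n = 33596 − 2014²/135 = 3550.1037
Population variance = 3550.1037 / 135 = 26.2971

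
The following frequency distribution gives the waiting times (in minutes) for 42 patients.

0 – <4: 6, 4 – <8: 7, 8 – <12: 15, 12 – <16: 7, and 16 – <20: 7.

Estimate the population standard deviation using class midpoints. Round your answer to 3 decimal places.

Midpoints: 2, 6, 10, 14, 18
n = 42, Σfm = 428, mean = 10.1905
Σfm² = 5416
Σf(m − x̄)² = Σfm² − (Σfm)²/n = 5416 − 428²/42 = 1054.4762
Population variance = 1054.4762 / 42 = 25.1066
Standard deviation = √25.1066 = 5.0106

5.011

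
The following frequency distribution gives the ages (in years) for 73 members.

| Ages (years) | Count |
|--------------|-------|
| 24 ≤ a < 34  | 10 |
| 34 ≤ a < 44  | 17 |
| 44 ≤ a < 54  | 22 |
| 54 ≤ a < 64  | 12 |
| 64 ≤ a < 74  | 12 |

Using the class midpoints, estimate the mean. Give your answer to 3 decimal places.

48.863

Midpoints: 29, 39, 49, 59, 69
Σfm = 10×29 + 17×39 + 22×49 + 12×59 + 12×69 = 3567
n = Σf = 73
Mean = 3567 / 73 = 48.8630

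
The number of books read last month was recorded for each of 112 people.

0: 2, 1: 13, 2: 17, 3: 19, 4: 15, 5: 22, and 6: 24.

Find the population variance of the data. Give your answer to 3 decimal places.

Values: 0, 1, 2, 3, 4, 5, 6
n = 112, Σfx = 418, mean = 3.7321
Σfx² = 1906
Σf(x − x̄)² = Σfx² − (Σfx)²/n = 1906 − 418²/112 = 345.9643
Population variance = 345.9643 / 112 = 3.0890

3.089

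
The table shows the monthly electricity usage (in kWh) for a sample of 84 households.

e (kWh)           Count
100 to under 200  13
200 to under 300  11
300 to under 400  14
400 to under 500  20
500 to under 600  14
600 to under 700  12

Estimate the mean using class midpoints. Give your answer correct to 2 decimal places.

405.95

Midpoints: 150, 250, 350, 450, 550, 650
Σfm = 13×150 + 11×250 + 14×350 + 20×450 + 14×550 + 12×650 = 34100
n = Σf = 84
Mean = 34100 / 84 = 405.9524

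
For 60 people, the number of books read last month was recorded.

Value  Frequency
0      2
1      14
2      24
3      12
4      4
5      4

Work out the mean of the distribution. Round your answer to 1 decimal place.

Values: 0, 1, 2, 3, 4, 5
Σfx = 2×0 + 14×1 + 24×2 + 12×3 + 4×4 + 4×5 = 134
n = Σf = 60
Mean = 134 / 60 = 2.2333

2.2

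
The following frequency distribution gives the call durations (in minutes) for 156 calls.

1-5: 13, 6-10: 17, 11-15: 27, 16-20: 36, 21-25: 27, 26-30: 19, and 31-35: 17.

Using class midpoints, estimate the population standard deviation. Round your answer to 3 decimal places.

8.645

Midpoints: 3, 8, 13, 18, 23, 28, 33
n = 156, Σfm = 2888, mean = 18.5128
Σfm² = 65124
Σf(m − x̄)² = Σfm² − (Σfm)²/n = 65124 − 2888²/156 = 11658.9744
Population variance = 11658.9744 / 156 = 74.7370
Standard deviation = √74.7370 = 8.6451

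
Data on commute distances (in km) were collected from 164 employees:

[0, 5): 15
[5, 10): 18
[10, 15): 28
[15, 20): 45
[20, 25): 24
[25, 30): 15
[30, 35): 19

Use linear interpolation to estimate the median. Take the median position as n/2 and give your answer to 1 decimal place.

17.3

Cumulative frequencies: 15, 33, 61, 106, 130, 145, 164
n = 164; position = n/2 = 82.
This falls in the class [15, 20): L = 15, F = 61, f = 45, h = 5.
Median ≈ 15 + ((82 − 61) / 45) × 5 = 17.3333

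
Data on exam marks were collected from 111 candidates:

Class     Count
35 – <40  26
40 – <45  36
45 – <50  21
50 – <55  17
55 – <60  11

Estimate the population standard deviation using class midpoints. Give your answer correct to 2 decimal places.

Midpoints: 37.5, 42.5, 47.5, 52.5, 57.5
n = 111, Σfm = 5027.5, mean = 45.2928
Σfm² = 232193.75
Σf(m − x̄)² = Σfm² − (Σfm)²/n = 232193.75 − 5027.5²/111 = 4484.2342
Population variance = 4484.2342 / 111 = 40.3985
Standard deviation = √40.3985 = 6.3560

6.36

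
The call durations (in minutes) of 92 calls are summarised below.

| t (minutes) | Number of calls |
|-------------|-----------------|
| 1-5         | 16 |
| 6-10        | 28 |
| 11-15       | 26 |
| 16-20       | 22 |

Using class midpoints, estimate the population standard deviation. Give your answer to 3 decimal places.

5.168

Midpoints: 3, 8, 13, 18
n = 92, Σfm = 1006, mean = 10.9348
Σfm² = 13458
Σf(m − x̄)² = Σfm² − (Σfm)²/n = 13458 − 1006²/92 = 2457.6087
Population variance = 2457.6087 / 92 = 26.7131
Standard deviation = √26.7131 = 5.1685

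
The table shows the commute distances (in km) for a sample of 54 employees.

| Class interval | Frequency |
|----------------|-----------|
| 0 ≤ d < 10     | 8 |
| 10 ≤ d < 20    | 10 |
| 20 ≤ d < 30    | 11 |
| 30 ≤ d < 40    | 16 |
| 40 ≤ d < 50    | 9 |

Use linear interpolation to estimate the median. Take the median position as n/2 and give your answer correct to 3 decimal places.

Cumulative frequencies: 8, 18, 29, 45, 54
n = 54; position = n/2 = 27.
This falls in the class 20 ≤ d < 30: L = 20, F = 18, f = 11, h = 10.
Median ≈ 20 + ((27 − 18) / 11) × 10 = 28.1818

28.182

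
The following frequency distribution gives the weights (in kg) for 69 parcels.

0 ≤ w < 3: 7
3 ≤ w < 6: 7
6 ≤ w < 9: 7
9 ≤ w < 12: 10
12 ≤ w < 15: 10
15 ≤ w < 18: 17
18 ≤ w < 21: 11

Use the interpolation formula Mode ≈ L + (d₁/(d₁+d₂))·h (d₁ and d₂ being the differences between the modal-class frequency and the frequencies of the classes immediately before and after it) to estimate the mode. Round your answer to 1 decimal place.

Modal class: 15 ≤ w < 18 (highest frequency 17).
d₁ = 17 − 10 = 7, d₂ = 17 − 11 = 6
Mode ≈ 15 + (7/(7+6)) × 3 = 15 + 1.6154 = 16.6154

16.6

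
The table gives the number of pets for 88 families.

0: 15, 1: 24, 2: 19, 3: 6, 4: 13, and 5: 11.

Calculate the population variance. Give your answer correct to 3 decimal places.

2.723

Values: 0, 1, 2, 3, 4, 5
n = 88, Σfx = 187, mean = 2.1250
Σfx² = 637
Σf(x − x̄)² = Σfx² − (Σfx)²/n = 637 − 187²/88 = 239.6250
Population variance = 239.6250 / 88 = 2.7230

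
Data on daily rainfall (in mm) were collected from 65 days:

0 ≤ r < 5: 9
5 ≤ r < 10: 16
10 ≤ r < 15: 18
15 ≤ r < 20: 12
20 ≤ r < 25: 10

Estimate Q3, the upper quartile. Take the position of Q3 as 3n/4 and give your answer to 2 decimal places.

Cumulative frequencies: 9, 25, 43, 55, 65
n = 65; position = 3n/4 = 48.75.
This falls in the class 15 ≤ r < 20: L = 15, F = 43, f = 12, h = 5.
Upper quartile ≈ 15 + ((48.75 − 43) / 12) × 5 = 17.3958

17.40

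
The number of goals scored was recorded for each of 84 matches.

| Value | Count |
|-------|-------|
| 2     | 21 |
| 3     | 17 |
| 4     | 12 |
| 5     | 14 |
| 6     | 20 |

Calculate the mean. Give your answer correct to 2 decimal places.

Values: 2, 3, 4, 5, 6
Σfx = 21×2 + 17×3 + 12×4 + 14×5 + 20×6 = 331
n = Σf = 84
Mean = 331 / 84 = 3.9405

3.94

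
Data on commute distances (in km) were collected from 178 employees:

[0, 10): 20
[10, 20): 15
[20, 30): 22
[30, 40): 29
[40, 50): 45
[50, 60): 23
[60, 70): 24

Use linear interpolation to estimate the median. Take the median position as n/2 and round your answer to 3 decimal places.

40.667

Cumulative frequencies: 20, 35, 57, 86, 131, 154, 178
n = 178; position = n/2 = 89.
This falls in the class [40, 50): L = 40, F = 86, f = 45, h = 10.
Median ≈ 40 + ((89 − 86) / 45) × 10 = 40.6667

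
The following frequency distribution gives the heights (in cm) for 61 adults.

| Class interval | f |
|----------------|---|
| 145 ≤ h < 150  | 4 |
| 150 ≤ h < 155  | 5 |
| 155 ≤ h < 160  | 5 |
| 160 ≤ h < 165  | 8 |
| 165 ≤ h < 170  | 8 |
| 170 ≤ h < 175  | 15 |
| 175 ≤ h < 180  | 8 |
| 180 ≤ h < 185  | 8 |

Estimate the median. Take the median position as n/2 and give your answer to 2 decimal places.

Cumulative frequencies: 4, 9, 14, 22, 30, 45, 53, 61
n = 61; position = n/2 = 30.5.
This falls in the class 170 ≤ h < 175: L = 170, F = 30, f = 15, h = 5.
Median ≈ 170 + ((30.5 − 30) / 15) × 5 = 170.1667

170.17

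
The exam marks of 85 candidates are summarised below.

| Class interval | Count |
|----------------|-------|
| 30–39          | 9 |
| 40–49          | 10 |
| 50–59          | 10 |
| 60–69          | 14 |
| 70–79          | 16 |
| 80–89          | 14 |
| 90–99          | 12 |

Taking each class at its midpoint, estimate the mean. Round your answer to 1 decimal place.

Midpoints: 34.5, 44.5, 54.5, 64.5, 74.5, 84.5, 94.5
Σfm = 9×34.5 + 10×44.5 + 10×54.5 + 14×64.5 + 16×74.5 + 14×84.5 + 12×94.5 = 5712.5
n = Σf = 85
Mean = 5712.5 / 85 = 67.2059

67.2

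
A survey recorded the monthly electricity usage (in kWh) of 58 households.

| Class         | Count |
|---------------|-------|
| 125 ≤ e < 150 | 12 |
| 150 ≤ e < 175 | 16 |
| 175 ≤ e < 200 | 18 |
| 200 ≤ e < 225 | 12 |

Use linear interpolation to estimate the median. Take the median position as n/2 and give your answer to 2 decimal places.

176.39

Cumulative frequencies: 12, 28, 46, 58
n = 58; position = n/2 = 29.
This falls in the class 175 ≤ e < 200: L = 175, F = 28, f = 18, h = 25.
Median ≈ 175 + ((29 − 28) / 18) × 25 = 176.3889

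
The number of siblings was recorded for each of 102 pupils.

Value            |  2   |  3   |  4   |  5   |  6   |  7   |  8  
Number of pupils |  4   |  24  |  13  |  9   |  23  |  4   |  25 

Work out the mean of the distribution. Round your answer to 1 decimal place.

5.3

Values: 2, 3, 4, 5, 6, 7, 8
Σfx = 4×2 + 24×3 + 13×4 + 9×5 + 23×6 + 4×7 + 25×8 = 543
n = Σf = 102
Mean = 543 / 102 = 5.3235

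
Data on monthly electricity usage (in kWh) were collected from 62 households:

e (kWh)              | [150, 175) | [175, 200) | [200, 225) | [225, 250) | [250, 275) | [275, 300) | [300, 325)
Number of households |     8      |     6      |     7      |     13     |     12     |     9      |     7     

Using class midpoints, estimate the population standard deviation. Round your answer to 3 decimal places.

46.334

Midpoints: 162.5, 187.5, 212.5, 237.5, 262.5, 287.5, 312.5
n = 62, Σfm = 14925, mean = 240.7258
Σfm² = 3725937.5
Σf(m − x̄)² = Σfm² − (Σfm)²/n = 3725937.5 − 14925²/62 = 133104.8387
Population variance = 133104.8387 / 62 = 2146.8522
Standard deviation = √2146.8522 = 46.3341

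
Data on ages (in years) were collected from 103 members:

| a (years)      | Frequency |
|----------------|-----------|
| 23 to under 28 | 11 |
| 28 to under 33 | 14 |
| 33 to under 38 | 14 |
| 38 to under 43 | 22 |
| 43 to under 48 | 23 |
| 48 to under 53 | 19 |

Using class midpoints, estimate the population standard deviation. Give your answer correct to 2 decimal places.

8.04

Midpoints: 25.5, 30.5, 35.5, 40.5, 45.5, 50.5
n = 103, Σfm = 4101.5, mean = 39.8204
Σfm² = 169975.75
Σf(m − x̄)² = Σfm² − (Σfm)²/n = 169975.75 − 4101.5²/103 = 6652.4272
Population variance = 6652.4272 / 103 = 64.5867
Standard deviation = √64.5867 = 8.0366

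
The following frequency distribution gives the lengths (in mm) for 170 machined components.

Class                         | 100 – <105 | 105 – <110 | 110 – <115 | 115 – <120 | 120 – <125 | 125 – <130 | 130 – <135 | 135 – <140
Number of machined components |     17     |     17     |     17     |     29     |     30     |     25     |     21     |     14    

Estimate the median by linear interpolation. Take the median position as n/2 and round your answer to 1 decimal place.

Cumulative frequencies: 17, 34, 51, 80, 110, 135, 156, 170
n = 170; position = n/2 = 85.
This falls in the class 120 – <125: L = 120, F = 80, f = 30, h = 5.
Median ≈ 120 + ((85 − 80) / 30) × 5 = 120.8333

120.8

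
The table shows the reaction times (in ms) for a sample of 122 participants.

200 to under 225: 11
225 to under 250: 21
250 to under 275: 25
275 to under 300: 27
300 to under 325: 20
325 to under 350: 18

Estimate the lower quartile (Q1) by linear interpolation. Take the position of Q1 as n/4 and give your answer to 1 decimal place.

248.2

Cumulative frequencies: 11, 32, 57, 84, 104, 122
n = 122; position = n/4 = 30.5.
This falls in the class 225 to under 250: L = 225, F = 11, f = 21, h = 25.
Lower quartile ≈ 225 + ((30.5 − 11) / 21) × 25 = 248.2143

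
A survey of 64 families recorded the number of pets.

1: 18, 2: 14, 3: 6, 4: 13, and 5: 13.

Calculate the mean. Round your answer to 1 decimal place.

Values: 1, 2, 3, 4, 5
Σfx = 18×1 + 14×2 + 6×3 + 13×4 + 13×5 = 181
n = Σf = 64
Mean = 181 / 64 = 2.8281

2.8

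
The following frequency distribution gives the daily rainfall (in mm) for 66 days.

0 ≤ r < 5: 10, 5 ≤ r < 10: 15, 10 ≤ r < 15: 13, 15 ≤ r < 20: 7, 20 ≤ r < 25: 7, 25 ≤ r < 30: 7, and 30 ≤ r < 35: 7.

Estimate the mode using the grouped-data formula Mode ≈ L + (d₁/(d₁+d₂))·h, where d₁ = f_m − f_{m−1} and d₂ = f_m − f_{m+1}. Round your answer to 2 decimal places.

Modal class: 5 ≤ r < 10 (highest frequency 15).
d₁ = 15 − 10 = 5, d₂ = 15 − 13 = 2
Mode ≈ 5 + (5/(5+2)) × 5 = 5 + 3.5714 = 8.5714

8.57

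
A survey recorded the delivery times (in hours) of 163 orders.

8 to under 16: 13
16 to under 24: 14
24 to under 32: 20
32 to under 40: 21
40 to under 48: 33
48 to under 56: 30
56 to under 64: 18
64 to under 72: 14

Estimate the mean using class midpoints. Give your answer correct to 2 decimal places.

41.69

Midpoints: 12, 20, 28, 36, 44, 52, 60, 68
Σfm = 13×12 + 14×20 + 20×28 + 21×36 + 33×44 + 30×52 + 18×60 + 14×68 = 6796
n = Σf = 163
Mean = 6796 / 163 = 41.6933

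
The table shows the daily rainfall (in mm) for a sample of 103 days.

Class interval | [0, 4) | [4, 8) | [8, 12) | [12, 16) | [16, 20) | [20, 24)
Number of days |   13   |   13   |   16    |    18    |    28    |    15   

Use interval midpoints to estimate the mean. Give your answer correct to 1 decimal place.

13.1

Midpoints: 2, 6, 10, 14, 18, 22
Σfm = 13×2 + 13×6 + 16×10 + 18×14 + 28×18 + 15×22 = 1350
n = Σf = 103
Mean = 1350 / 103 = 13.1068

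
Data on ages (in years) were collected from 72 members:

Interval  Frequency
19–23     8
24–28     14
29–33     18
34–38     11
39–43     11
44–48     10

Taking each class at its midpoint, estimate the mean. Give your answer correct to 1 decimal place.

33.3

Midpoints: 21, 26, 31, 36, 41, 46
Σfm = 8×21 + 14×26 + 18×31 + 11×36 + 11×41 + 10×46 = 2397
n = Σf = 72
Mean = 2397 / 72 = 33.2917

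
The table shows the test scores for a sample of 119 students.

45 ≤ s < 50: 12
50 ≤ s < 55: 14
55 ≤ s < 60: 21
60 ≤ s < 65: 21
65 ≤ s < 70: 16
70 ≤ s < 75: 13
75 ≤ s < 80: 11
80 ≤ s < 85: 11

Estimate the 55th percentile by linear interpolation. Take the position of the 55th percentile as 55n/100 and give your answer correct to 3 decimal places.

64.393

Cumulative frequencies: 12, 26, 47, 68, 84, 97, 108, 119
n = 119; position = 55n/100 = 65.45.
This falls in the class 60 ≤ s < 65: L = 60, F = 47, f = 21, h = 5.
55th percentile ≈ 60 + ((65.45 − 47) / 21) × 5 = 64.3929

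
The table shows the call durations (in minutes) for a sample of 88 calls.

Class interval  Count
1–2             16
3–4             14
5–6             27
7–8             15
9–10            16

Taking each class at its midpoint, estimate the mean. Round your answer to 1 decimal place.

Midpoints: 1.5, 3.5, 5.5, 7.5, 9.5
Σfm = 16×1.5 + 14×3.5 + 27×5.5 + 15×7.5 + 16×9.5 = 486
n = Σf = 88
Mean = 486 / 88 = 5.5227

5.5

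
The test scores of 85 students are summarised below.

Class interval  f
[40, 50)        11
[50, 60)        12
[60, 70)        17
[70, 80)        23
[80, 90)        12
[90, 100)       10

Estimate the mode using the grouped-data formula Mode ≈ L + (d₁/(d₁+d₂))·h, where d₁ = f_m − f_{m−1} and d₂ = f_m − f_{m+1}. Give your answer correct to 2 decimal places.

73.53

Modal class: [70, 80) (highest frequency 23).
d₁ = 23 − 17 = 6, d₂ = 23 − 12 = 11
Mode ≈ 70 + (6/(6+11)) × 10 = 70 + 3.5294 = 73.5294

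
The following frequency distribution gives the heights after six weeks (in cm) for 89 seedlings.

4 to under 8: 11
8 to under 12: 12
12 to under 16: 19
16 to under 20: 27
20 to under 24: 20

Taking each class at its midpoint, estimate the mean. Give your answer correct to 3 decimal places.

15.483

Midpoints: 6, 10, 14, 18, 22
Σfm = 11×6 + 12×10 + 19×14 + 27×18 + 20×22 = 1378
n = Σf = 89
Mean = 1378 / 89 = 15.4831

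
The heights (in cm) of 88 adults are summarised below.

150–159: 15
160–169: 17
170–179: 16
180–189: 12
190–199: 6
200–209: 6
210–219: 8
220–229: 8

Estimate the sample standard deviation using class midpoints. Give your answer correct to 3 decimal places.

Midpoints: 154.5, 164.5, 174.5, 184.5, 194.5, 204.5, 214.5, 224.5
n = 88, Σfm = 16026, mean = 182.1136
Σfm² = 2962952
Σf(m − x̄)² = Σfm² − (Σfm)²/n = 2962952 − 16026²/88 = 44398.8636
Sample variance = 44398.8636 / 87 = 510.3318
Standard deviation = √510.3318 = 22.5905

22.591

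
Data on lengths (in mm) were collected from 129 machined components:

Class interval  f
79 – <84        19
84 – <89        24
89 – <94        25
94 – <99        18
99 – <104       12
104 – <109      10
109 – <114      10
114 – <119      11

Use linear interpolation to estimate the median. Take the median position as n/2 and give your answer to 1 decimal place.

93.3

Cumulative frequencies: 19, 43, 68, 86, 98, 108, 118, 129
n = 129; position = n/2 = 64.5.
This falls in the class 89 – <94: L = 89, F = 43, f = 25, h = 5.
Median ≈ 89 + ((64.5 − 43) / 25) × 5 = 93.3000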